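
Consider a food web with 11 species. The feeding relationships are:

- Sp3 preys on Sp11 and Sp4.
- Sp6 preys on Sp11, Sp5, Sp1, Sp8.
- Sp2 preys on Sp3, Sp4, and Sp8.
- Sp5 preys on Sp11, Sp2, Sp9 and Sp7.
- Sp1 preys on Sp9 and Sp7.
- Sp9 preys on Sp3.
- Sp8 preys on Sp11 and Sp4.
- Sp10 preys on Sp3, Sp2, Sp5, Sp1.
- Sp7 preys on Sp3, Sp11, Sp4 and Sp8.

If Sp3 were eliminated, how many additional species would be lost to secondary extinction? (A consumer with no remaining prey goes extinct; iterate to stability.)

Remove Sp3.
Round 1: Sp9 (all prey gone) → extinct.
No further losses. Total secondary extinctions: 1.

1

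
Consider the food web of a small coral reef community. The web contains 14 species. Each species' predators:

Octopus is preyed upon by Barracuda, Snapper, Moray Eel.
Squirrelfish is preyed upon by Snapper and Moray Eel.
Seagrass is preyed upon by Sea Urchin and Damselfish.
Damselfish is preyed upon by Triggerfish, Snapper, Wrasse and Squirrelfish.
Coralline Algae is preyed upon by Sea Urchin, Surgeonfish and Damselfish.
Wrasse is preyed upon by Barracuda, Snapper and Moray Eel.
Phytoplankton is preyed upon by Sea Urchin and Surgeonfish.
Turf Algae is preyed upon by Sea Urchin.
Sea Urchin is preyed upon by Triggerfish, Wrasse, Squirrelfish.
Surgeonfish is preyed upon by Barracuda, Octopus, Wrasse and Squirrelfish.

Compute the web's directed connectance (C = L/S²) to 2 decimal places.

C = 0.14

The web has S = 14 species and L = 27 feeding links.
C = L / S² = 27 / 196 = 0.1378 ≈ 0.14.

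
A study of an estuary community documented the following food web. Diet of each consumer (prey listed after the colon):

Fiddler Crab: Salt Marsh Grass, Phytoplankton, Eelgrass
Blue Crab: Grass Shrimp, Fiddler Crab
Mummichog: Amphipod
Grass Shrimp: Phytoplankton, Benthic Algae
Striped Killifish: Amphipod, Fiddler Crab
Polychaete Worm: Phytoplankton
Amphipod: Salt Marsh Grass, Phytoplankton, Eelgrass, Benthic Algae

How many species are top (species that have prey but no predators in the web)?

Top species (has prey, but nothing eats it): Polychaete Worm, Blue Crab, Striped Killifish, Mummichog.
Count: 4.

4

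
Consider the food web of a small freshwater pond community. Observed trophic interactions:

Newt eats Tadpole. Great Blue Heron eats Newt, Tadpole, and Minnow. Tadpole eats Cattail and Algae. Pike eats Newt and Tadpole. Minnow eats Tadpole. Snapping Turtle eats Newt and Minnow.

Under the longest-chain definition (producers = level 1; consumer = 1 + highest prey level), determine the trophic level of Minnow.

Trophic level 3

Cattail is a producer → level 1.
Tadpole eats Cattail (level 1); other prey at levels: Algae 1 → level 2.
Minnow eats Tadpole → level 3.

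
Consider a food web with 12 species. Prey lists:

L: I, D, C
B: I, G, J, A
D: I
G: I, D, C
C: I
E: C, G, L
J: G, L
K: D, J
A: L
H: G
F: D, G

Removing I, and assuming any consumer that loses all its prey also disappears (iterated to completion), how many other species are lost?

Remove I.
Round 1: D (all prey gone), C (all prey gone) → extinct.
Round 2: G (all prey gone), L (all prey gone) → extinct.
Round 3: J (all prey gone), A (all prey gone), F (all prey gone), H (all prey gone), E (all prey gone) → extinct.
Round 4: B (all prey gone), K (all prey gone) → extinct.
No further losses. Total secondary extinctions: 11.

11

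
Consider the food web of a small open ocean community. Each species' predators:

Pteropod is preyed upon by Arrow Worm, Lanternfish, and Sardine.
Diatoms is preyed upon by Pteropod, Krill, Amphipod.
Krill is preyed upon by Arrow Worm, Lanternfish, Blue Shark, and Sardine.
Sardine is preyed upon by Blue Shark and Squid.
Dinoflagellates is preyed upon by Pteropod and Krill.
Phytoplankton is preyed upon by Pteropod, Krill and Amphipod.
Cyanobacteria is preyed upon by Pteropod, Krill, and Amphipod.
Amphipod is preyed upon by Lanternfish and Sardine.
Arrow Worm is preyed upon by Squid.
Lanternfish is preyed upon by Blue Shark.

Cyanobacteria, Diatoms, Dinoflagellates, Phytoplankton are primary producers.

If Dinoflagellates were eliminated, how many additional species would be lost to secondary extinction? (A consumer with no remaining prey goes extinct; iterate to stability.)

0

Remove Dinoflagellates.
Every predator of it retains at least one other prey: Pteropod still has Cyanobacteria, Diatoms, Phytoplankton; Krill still has Cyanobacteria, Diatoms, Phytoplankton.
No consumer loses all prey, so no secondary extinctions occur.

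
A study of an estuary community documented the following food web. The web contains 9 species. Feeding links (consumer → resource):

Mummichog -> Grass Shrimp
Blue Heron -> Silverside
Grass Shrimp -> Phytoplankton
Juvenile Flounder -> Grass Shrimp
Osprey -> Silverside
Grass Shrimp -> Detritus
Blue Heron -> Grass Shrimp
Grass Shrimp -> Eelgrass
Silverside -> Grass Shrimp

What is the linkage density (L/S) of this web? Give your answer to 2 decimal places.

L/S = 1.00

There are L = 9 links among S = 9 species.
L/S = 9/9 = 1.0000 ≈ 1.00.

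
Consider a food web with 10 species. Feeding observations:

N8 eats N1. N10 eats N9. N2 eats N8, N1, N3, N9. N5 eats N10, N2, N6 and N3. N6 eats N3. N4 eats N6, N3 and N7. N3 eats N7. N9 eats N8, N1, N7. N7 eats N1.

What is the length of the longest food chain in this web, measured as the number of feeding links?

4 links

One longest chain: N1 → N7 → N3 → N6 → N4.
It has 5 species and 4 links.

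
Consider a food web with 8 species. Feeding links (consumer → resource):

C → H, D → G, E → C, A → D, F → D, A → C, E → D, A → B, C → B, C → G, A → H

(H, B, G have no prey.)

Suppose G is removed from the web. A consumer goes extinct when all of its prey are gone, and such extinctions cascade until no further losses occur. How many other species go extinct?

Remove G.
Round 1: D (all prey gone) → extinct.
Round 2: F (all prey gone) → extinct.
No further losses. Total secondary extinctions: 2.

2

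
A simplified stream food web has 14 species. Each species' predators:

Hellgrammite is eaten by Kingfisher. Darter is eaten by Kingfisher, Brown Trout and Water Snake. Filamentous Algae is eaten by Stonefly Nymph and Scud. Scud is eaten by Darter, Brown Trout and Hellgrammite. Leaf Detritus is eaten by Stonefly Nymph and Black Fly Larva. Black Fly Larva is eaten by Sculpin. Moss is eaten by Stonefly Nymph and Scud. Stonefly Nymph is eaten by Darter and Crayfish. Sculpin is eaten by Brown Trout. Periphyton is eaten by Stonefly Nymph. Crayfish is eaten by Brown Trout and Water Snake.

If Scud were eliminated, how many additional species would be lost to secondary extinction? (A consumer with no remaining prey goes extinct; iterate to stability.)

Remove Scud.
Round 1: Hellgrammite (all prey gone) → extinct.
No further losses. Total secondary extinctions: 1.

1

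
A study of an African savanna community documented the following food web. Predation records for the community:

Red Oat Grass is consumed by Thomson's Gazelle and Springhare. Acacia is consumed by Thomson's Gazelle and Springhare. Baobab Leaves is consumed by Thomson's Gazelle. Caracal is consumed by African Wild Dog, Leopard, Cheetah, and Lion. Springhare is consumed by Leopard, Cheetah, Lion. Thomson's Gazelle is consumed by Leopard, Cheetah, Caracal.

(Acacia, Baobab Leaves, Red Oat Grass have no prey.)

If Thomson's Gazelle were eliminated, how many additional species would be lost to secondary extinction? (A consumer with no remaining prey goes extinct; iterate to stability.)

Remove Thomson's Gazelle.
Round 1: Caracal (all prey gone) → extinct.
Round 2: African Wild Dog (all prey gone) → extinct.
No further losses. Total secondary extinctions: 2.

2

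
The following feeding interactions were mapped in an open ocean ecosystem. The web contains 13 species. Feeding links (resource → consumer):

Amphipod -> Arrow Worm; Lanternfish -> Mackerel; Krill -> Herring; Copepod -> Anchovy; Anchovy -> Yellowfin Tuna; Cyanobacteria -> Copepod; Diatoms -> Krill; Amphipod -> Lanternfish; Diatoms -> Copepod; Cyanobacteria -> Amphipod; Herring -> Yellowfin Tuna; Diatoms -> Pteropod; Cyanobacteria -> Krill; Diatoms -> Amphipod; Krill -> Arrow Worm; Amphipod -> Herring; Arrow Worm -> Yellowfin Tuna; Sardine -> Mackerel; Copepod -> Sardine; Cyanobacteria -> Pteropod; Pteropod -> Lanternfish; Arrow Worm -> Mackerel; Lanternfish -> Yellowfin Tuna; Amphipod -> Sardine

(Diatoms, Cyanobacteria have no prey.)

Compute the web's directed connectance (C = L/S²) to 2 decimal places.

The web has S = 13 species and L = 24 feeding links.
C = L / S² = 24 / 169 = 0.1420 ≈ 0.14.

C = 0.14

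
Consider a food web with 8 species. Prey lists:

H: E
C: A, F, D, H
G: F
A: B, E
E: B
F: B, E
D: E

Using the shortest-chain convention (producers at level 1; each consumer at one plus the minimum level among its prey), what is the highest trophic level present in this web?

3

Producers (level 1): B.
Following each consumer down to its lowest-level prey: B → E → D (levels 1 through 3).
All prey of D (E 2) are at level 2 or above, so D is at level 1 + 2 = 3.
Every consumer has at least one prey at level 2 or below, so none exceeds level 3.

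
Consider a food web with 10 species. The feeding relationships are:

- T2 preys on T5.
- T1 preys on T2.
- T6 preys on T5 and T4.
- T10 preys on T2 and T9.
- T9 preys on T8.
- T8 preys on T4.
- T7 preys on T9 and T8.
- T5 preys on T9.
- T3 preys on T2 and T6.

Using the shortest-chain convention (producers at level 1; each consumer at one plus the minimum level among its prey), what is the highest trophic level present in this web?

6

Producers (level 1): T4.
Following each consumer down to its lowest-level prey: T4 → T8 → T9 → T5 → T2 → T1 (levels 1 through 6).
All prey of T1 (T2 5) are at level 5 or above, so T1 is at level 1 + 5 = 6.
Every consumer has at least one prey at level 5 or below, so none exceeds level 6.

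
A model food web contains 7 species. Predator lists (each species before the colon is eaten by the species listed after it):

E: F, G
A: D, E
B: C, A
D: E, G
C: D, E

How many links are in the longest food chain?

4 links

One longest chain: B → C → D → E → F.
It has 5 species and 4 links.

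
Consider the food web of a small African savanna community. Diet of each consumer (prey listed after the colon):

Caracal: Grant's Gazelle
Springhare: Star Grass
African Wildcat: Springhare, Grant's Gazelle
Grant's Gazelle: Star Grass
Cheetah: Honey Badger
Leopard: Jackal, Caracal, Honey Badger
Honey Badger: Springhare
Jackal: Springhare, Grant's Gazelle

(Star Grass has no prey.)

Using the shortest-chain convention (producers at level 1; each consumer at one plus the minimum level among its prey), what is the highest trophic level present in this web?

Producers (level 1): Star Grass.
Following each consumer down to its lowest-level prey: Star Grass → Springhare → Jackal → Leopard (levels 1 through 4).
All prey of Leopard (Jackal 3, Caracal 3, Honey Badger 3) are at level 3 or above, so Leopard is at level 1 + 3 = 4.
Every consumer has at least one prey at level 3 or below, so none exceeds level 4.

4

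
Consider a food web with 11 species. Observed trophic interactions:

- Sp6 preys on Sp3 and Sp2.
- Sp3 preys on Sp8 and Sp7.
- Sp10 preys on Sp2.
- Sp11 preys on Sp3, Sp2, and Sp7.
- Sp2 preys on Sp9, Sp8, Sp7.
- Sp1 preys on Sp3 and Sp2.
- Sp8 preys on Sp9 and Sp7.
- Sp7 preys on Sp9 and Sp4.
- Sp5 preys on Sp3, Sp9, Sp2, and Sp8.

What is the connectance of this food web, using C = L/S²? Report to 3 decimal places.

C = 0.174

The web has S = 11 species and L = 21 feeding links.
C = L / S² = 21 / 121 = 0.1736 ≈ 0.174.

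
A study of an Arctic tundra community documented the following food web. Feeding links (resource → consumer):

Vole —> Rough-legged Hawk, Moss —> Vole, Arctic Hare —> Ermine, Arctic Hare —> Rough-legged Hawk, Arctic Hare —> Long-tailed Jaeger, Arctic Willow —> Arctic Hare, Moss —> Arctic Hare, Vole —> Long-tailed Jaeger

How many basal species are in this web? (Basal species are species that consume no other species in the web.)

Basal species (no prey listed): Arctic Willow, Moss.
Count: 2.

2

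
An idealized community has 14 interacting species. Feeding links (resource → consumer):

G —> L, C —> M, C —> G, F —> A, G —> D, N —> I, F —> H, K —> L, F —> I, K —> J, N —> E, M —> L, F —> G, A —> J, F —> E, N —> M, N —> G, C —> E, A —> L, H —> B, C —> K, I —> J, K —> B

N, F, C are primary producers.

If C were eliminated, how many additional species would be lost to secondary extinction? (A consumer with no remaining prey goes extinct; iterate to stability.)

1

Remove C.
Round 1: K (all prey gone) → extinct.
No further losses. Total secondary extinctions: 1.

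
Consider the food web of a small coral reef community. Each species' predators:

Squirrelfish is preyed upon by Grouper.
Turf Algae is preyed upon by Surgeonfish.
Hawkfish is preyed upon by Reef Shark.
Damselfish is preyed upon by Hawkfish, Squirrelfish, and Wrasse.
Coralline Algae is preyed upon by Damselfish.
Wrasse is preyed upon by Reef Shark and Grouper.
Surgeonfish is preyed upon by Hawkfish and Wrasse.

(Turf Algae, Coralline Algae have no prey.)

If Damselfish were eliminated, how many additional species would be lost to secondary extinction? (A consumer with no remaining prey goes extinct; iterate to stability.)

1

Remove Damselfish.
Round 1: Squirrelfish (all prey gone) → extinct.
No further losses. Total secondary extinctions: 1.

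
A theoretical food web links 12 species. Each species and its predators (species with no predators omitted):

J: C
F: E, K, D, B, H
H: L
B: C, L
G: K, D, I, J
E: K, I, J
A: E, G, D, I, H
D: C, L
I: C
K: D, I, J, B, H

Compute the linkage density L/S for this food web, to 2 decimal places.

There are L = 29 links among S = 12 species.
L/S = 29/12 = 2.4167 ≈ 2.42.

L/S = 2.42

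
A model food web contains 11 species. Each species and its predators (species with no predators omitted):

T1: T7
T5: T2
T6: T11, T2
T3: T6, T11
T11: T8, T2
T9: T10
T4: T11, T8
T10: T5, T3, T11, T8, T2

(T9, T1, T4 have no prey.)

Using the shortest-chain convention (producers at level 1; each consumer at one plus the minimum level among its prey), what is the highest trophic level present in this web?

Producers (level 1): T9, T1, T4.
Following each consumer down to its lowest-level prey: T9 → T10 → T3 → T6 (levels 1 through 4).
All prey of T6 (T3 3) are at level 3 or above, so T6 is at level 1 + 3 = 4.
Every consumer has at least one prey at level 3 or below, so none exceeds level 4.

4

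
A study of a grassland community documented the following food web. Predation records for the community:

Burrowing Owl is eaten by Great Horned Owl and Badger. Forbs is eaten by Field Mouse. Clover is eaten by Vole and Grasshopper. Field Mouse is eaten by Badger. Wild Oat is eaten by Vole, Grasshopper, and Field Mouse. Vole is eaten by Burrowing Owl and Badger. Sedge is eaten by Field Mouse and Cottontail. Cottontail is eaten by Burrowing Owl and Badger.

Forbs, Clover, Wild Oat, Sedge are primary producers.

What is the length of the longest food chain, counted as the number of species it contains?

One longest chain: Clover → Vole → Burrowing Owl → Great Horned Owl.
It has 4 species and 3 links.

4 species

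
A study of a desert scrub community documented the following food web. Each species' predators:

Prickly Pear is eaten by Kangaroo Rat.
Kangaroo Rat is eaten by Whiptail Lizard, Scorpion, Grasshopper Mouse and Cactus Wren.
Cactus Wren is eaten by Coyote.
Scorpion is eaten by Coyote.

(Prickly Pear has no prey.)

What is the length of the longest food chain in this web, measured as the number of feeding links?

One longest chain: Prickly Pear → Kangaroo Rat → Cactus Wren → Coyote.
It has 4 species and 3 links.

3 links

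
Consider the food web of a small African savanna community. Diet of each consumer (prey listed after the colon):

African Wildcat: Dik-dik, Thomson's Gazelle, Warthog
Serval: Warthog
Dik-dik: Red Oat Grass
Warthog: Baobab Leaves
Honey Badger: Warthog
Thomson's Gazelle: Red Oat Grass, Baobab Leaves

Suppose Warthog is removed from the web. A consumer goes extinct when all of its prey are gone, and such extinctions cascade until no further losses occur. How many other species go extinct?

Remove Warthog.
Round 1: Honey Badger (all prey gone), Serval (all prey gone) → extinct.
No further losses. Total secondary extinctions: 2.

2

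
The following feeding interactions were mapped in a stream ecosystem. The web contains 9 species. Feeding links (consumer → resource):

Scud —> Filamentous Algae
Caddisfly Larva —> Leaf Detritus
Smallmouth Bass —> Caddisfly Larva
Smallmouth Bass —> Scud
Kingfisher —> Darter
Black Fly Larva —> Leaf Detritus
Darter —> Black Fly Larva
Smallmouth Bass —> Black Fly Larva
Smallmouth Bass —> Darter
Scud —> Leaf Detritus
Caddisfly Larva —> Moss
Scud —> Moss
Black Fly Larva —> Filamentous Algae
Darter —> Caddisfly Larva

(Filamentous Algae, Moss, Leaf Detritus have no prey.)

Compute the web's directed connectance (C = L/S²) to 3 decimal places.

The web has S = 9 species and L = 14 feeding links.
C = L / S² = 14 / 81 = 0.1728 ≈ 0.173.

C = 0.173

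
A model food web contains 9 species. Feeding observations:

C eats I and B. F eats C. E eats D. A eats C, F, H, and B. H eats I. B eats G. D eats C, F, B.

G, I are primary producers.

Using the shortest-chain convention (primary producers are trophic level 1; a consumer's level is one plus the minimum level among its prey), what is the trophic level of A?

Trophic level 3

I is a producer → level 1.
H eats I → level 2.
A eats H → level 3.
No prey of A is below level 2, so 3 is the minimum.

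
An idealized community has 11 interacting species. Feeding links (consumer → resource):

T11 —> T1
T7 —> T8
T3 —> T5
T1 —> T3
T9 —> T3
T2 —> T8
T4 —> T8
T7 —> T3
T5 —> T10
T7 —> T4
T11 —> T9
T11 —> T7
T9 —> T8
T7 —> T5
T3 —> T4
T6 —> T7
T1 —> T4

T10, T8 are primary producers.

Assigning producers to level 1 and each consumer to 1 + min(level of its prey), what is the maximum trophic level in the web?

3

Producers (level 1): T10, T8.
Following each consumer down to its lowest-level prey: T8 → T7 → T6 (levels 1 through 3).
All prey of T6 (T7 2) are at level 2 or above, so T6 is at level 1 + 2 = 3.
Every consumer has at least one prey at level 2 or below, so none exceeds level 3.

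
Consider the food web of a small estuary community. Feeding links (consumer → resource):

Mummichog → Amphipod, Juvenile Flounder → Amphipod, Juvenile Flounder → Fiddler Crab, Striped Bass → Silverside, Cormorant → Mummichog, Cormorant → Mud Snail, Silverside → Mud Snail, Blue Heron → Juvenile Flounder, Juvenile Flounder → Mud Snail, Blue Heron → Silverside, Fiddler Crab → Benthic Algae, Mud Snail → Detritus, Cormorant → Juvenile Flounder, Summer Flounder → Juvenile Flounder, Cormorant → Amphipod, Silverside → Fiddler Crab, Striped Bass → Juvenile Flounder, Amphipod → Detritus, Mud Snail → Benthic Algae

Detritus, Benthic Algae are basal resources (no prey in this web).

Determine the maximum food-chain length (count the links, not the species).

3 links

One longest chain: Detritus → Amphipod → Mummichog → Cormorant.
It has 4 species and 3 links.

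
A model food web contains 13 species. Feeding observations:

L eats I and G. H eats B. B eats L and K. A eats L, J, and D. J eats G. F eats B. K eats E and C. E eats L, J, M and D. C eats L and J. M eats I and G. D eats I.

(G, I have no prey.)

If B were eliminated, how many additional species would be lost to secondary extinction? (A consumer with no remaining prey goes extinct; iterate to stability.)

2

Remove B.
Round 1: F (all prey gone), H (all prey gone) → extinct.
No further losses. Total secondary extinctions: 2.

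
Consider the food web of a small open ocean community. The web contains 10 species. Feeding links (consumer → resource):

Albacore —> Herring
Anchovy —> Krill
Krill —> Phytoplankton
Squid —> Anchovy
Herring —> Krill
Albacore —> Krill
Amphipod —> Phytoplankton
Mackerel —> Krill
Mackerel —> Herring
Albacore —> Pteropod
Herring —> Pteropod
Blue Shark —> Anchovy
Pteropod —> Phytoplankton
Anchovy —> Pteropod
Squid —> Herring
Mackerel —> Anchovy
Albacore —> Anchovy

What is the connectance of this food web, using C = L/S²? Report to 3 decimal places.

The web has S = 10 species and L = 17 feeding links.
C = L / S² = 17 / 100 = 0.1700 ≈ 0.170.

C = 0.170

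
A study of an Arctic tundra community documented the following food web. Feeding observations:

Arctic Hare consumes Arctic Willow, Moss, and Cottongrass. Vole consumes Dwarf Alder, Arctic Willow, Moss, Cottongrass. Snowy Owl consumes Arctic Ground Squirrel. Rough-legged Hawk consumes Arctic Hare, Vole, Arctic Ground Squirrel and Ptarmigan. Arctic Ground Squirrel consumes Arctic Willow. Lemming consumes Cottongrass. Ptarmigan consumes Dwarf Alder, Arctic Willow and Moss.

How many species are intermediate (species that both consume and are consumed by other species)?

4

Intermediate species (has both prey and predators): Ptarmigan, Arctic Ground Squirrel, Vole, Arctic Hare.
Count: 4.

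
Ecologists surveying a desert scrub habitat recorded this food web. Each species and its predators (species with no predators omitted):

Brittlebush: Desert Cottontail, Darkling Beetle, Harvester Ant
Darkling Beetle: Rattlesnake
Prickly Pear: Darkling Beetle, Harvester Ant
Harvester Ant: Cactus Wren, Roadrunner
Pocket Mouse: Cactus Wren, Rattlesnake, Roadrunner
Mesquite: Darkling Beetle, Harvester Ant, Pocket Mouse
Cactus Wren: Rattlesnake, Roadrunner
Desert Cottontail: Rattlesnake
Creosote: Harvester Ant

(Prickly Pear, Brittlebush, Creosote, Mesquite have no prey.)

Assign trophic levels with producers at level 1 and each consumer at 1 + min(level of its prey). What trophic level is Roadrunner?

Trophic level 3

Prickly Pear is a producer → level 1.
Harvester Ant eats Prickly Pear → level 2.
Roadrunner eats Harvester Ant → level 3.
No prey of Roadrunner is below level 2, so 3 is the minimum.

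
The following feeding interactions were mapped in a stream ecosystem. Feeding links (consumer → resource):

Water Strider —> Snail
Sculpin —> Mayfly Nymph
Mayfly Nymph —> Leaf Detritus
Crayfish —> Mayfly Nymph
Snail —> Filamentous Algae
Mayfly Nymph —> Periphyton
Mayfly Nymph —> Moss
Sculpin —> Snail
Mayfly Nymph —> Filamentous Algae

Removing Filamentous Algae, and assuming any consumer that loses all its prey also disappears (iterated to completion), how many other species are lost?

2

Remove Filamentous Algae.
Round 1: Snail (all prey gone) → extinct.
Round 2: Water Strider (all prey gone) → extinct.
No further losses. Total secondary extinctions: 2.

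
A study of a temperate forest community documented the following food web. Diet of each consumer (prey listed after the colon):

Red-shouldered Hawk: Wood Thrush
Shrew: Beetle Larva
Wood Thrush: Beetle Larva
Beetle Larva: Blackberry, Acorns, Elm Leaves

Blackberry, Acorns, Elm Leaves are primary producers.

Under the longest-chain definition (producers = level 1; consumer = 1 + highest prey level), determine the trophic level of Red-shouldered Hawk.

Blackberry is a producer → level 1.
Beetle Larva eats Blackberry (level 1); other prey at levels: Acorns 1, Elm Leaves 1 → level 2.
Wood Thrush eats Beetle Larva → level 3.
Red-shouldered Hawk eats Wood Thrush → level 4.

Trophic level 4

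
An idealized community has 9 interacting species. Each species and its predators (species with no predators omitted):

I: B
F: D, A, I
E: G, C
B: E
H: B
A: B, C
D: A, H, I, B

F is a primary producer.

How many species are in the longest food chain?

6 species

One longest chain: F → D → A → B → E → G.
It has 6 species and 5 links.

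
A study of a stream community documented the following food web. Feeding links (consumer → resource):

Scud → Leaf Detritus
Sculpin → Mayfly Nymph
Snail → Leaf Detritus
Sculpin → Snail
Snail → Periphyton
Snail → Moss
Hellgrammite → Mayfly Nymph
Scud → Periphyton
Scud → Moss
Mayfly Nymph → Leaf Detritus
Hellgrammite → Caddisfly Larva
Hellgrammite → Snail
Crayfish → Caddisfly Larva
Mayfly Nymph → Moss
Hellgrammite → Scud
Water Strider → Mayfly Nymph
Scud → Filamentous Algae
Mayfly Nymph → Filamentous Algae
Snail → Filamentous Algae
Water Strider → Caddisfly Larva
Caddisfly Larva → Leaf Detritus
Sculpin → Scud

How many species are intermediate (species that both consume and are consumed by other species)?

4

Intermediate species (has both prey and predators): Snail, Mayfly Nymph, Caddisfly Larva, Scud.
Count: 4.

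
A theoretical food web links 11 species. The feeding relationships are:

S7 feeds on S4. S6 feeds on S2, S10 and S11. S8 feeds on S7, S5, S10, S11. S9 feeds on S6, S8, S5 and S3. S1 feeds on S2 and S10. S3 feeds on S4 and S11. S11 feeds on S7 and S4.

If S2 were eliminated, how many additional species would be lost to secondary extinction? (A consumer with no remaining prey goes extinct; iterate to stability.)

0

Remove S2.
Every predator of it retains at least one other prey: S1 still has S10; S6 still has S10, S11.
No consumer loses all prey, so no secondary extinctions occur.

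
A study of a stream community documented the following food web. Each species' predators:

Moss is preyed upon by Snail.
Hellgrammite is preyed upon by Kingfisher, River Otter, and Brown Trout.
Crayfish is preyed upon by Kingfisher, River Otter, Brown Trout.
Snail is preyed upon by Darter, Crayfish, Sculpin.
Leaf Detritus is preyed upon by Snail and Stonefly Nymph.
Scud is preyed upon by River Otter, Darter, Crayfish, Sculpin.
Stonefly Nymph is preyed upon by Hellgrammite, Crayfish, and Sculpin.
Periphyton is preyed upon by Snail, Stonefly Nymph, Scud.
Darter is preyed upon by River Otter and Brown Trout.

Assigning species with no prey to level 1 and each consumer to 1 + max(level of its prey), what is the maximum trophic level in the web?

4

Basal resources (level 1): Leaf Detritus, Moss, Periphyton.
Leaf Detritus → Stonefly Nymph → Hellgrammite → River Otter gives River Otter level 4.
No species has a prey at level 4, so no species reaches level 5.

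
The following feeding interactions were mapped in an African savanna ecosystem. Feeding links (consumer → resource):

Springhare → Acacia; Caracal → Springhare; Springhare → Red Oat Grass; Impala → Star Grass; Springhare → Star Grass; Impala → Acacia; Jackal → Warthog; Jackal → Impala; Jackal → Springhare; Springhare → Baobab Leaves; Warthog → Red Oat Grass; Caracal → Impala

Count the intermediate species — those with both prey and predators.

3

Intermediate species (has both prey and predators): Impala, Springhare, Warthog.
Count: 3.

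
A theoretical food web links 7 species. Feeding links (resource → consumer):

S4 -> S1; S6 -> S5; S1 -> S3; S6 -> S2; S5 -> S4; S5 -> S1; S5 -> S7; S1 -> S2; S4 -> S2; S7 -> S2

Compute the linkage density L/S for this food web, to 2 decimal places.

There are L = 10 links among S = 7 species.
L/S = 10/7 = 1.4286 ≈ 1.43.

L/S = 1.43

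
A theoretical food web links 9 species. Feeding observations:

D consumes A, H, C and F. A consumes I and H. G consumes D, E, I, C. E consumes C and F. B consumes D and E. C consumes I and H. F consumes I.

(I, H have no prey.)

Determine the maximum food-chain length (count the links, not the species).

3 links

One longest chain: I → C → D → B.
It has 4 species and 3 links.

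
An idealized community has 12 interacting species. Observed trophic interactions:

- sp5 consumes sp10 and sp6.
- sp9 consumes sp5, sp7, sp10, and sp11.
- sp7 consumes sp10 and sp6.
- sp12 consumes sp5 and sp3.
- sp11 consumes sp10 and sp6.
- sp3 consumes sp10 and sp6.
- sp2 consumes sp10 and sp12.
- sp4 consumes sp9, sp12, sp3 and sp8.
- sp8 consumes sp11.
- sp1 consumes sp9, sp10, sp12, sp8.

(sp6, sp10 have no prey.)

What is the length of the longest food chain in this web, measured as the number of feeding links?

One longest chain: sp6 → sp3 → sp12 → sp1.
It has 4 species and 3 links.

3 links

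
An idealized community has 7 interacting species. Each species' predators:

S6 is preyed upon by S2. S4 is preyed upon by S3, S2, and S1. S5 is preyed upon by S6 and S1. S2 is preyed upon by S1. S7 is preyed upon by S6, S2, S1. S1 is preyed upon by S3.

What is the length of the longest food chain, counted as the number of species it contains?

One longest chain: S5 → S6 → S2 → S1 → S3.
It has 5 species and 4 links.

5 species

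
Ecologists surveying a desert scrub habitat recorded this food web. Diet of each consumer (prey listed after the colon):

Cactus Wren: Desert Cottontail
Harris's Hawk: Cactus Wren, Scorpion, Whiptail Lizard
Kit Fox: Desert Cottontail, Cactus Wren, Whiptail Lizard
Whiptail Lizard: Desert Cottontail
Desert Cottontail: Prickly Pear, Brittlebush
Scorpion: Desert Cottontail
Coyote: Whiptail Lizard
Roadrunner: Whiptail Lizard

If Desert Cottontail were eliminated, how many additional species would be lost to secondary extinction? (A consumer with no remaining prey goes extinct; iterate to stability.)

Remove Desert Cottontail.
Round 1: Cactus Wren (all prey gone), Scorpion (all prey gone), Whiptail Lizard (all prey gone) → extinct.
Round 2: Roadrunner (all prey gone), Kit Fox (all prey gone), Harris's Hawk (all prey gone), Coyote (all prey gone) → extinct.
No further losses. Total secondary extinctions: 7.

7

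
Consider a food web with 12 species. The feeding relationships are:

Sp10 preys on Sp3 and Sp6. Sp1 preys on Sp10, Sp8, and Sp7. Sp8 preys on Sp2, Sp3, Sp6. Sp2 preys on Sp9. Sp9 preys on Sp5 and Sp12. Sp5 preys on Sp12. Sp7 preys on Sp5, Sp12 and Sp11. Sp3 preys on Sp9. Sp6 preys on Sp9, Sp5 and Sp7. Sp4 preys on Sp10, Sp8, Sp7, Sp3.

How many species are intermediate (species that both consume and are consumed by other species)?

8

Intermediate species (has both prey and predators): Sp5, Sp7, Sp9, Sp6, Sp3, Sp2, Sp8, Sp10.
Count: 8.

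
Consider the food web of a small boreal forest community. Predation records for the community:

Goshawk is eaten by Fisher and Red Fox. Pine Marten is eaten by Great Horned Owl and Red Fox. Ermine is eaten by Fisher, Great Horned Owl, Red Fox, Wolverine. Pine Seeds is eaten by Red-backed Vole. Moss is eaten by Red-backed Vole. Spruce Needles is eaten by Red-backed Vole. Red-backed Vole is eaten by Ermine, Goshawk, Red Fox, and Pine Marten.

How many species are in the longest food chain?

4 species

One longest chain: Moss → Red-backed Vole → Pine Marten → Great Horned Owl.
It has 4 species and 3 links.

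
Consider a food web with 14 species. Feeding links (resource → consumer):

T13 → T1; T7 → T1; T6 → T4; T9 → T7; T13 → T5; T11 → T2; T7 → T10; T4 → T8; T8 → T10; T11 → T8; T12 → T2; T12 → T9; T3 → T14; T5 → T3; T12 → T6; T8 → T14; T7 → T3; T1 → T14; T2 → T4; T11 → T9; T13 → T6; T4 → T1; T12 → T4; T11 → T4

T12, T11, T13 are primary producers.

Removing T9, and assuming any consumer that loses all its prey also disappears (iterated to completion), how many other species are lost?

Remove T9.
Round 1: T7 (all prey gone) → extinct.
No further losses. Total secondary extinctions: 1.

1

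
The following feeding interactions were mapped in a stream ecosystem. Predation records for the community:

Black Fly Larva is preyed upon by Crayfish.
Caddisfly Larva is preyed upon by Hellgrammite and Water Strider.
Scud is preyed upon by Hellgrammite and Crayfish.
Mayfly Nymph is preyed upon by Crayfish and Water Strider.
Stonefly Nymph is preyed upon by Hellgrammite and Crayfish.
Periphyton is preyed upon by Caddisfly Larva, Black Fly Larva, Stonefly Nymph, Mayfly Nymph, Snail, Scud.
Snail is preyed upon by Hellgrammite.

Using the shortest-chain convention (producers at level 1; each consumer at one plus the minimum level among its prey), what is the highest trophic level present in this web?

Producers (level 1): Periphyton.
Following each consumer down to its lowest-level prey: Periphyton → Mayfly Nymph → Crayfish (levels 1 through 3).
All prey of Crayfish (Mayfly Nymph 2, Stonefly Nymph 2, Scud 2, Black Fly Larva 2) are at level 2 or above, so Crayfish is at level 1 + 2 = 3.
Every consumer has at least one prey at level 2 or below, so none exceeds level 3.

3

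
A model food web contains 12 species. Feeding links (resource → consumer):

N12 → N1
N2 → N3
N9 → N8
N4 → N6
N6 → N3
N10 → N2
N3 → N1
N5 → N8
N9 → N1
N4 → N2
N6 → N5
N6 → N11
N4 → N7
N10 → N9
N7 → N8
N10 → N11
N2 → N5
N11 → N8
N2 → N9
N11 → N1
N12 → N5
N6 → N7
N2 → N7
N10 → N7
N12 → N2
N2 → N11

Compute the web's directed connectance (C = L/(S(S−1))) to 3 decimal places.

C = 0.197

The web has S = 12 species and L = 26 feeding links.
C = L / (S(S−1)) = 26 / 132 = 0.1970 ≈ 0.197.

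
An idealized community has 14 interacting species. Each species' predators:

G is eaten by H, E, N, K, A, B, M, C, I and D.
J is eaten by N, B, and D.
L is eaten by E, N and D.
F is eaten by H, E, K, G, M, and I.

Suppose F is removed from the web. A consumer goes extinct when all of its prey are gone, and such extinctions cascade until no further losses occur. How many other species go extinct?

7

Remove F.
Round 1: G (all prey gone) → extinct.
Round 2: M (all prey gone), K (all prey gone), I (all prey gone), H (all prey gone), A (all prey gone), C (all prey gone) → extinct.
No further losses. Total secondary extinctions: 7.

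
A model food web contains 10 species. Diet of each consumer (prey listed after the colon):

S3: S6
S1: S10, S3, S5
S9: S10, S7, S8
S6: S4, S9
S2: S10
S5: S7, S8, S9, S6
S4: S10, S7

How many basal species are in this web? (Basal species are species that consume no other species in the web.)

Basal species (no prey listed): S10, S7, S8.
Count: 3.

3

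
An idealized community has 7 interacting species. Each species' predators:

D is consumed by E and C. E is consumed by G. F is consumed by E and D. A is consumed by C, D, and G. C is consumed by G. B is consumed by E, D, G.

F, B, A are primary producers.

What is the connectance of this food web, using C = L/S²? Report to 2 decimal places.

The web has S = 7 species and L = 12 feeding links.
C = L / S² = 12 / 49 = 0.2449 ≈ 0.24.

C = 0.24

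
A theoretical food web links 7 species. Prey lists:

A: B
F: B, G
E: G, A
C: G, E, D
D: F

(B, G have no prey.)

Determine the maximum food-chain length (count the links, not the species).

3 links

One longest chain: B → A → E → C.
It has 4 species and 3 links.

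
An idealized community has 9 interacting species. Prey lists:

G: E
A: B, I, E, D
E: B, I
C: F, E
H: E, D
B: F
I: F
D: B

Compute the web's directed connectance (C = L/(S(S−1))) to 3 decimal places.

C = 0.194

The web has S = 9 species and L = 14 feeding links.
C = L / (S(S−1)) = 14 / 72 = 0.1944 ≈ 0.194.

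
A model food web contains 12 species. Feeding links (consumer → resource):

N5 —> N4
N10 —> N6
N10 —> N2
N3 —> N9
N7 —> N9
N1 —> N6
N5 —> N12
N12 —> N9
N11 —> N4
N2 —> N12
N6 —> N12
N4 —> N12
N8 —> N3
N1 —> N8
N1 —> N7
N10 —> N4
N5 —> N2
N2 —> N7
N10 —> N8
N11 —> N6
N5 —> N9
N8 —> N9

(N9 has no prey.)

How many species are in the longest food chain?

One longest chain: N9 → N12 → N2 → N10.
It has 4 species and 3 links.

4 species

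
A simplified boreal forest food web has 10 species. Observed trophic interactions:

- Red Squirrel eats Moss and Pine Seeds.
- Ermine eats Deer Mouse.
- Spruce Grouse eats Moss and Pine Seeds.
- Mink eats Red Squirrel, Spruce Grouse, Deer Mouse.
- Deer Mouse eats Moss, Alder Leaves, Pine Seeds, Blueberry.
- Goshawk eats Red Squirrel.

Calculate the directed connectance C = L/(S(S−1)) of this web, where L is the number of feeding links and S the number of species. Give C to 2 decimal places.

C = 0.14

The web has S = 10 species and L = 13 feeding links.
C = L / (S(S−1)) = 13 / 90 = 0.1444 ≈ 0.14.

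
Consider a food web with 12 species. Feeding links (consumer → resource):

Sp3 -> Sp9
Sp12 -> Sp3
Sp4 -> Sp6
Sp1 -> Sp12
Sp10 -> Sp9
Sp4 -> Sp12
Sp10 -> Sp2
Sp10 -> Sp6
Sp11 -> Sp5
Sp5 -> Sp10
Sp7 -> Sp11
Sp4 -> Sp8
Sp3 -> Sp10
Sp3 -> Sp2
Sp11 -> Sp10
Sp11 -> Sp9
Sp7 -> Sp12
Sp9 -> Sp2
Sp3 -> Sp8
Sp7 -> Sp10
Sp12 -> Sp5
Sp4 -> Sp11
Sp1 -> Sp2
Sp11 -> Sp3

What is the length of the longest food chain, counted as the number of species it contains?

One longest chain: Sp2 → Sp9 → Sp10 → Sp5 → Sp12 → Sp1.
It has 6 species and 5 links.

6 species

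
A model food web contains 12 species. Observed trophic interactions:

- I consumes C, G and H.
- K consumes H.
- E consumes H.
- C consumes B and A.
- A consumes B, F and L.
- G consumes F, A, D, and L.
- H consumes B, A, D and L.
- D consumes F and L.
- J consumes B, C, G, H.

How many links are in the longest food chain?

3 links

One longest chain: L → A → H → E.
It has 4 species and 3 links.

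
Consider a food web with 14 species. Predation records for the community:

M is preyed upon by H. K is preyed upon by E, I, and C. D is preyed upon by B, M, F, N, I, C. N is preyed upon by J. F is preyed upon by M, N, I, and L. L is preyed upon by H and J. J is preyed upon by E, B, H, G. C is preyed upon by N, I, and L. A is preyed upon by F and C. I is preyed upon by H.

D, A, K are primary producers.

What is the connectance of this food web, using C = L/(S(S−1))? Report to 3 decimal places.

C = 0.148

The web has S = 14 species and L = 27 feeding links.
C = L / (S(S−1)) = 27 / 182 = 0.1484 ≈ 0.148.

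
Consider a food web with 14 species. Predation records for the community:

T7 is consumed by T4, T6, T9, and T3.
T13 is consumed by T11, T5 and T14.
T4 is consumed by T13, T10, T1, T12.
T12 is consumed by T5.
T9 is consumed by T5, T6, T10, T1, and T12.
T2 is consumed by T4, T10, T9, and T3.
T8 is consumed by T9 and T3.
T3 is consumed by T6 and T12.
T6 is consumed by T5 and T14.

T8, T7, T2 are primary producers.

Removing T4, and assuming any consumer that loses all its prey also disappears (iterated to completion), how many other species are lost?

Remove T4.
Round 1: T13 (all prey gone) → extinct.
Round 2: T11 (all prey gone) → extinct.
No further losses. Total secondary extinctions: 2.

2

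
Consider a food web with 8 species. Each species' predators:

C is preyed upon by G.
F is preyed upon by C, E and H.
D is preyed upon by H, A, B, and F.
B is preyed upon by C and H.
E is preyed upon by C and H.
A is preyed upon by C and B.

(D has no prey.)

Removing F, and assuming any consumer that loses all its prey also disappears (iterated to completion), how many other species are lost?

Remove F.
Round 1: E (all prey gone) → extinct.
No further losses. Total secondary extinctions: 1.

1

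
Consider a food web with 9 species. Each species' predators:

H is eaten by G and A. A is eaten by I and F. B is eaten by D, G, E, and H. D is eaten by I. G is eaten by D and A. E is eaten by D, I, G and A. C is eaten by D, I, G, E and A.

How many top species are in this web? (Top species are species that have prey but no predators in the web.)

Top species (has prey, but nothing eats it): I, F.
Count: 2.

2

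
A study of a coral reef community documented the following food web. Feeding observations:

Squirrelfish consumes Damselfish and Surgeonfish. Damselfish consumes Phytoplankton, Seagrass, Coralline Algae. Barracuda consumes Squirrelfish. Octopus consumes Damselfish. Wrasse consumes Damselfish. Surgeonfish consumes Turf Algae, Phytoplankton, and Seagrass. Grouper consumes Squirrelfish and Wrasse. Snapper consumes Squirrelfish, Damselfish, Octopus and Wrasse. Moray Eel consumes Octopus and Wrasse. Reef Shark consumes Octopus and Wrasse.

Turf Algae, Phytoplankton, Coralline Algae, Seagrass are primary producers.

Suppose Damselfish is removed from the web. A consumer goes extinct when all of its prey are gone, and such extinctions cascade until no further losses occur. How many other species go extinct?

4

Remove Damselfish.
Round 1: Wrasse (all prey gone), Octopus (all prey gone) → extinct.
Round 2: Moray Eel (all prey gone), Reef Shark (all prey gone) → extinct.
No further losses. Total secondary extinctions: 4.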